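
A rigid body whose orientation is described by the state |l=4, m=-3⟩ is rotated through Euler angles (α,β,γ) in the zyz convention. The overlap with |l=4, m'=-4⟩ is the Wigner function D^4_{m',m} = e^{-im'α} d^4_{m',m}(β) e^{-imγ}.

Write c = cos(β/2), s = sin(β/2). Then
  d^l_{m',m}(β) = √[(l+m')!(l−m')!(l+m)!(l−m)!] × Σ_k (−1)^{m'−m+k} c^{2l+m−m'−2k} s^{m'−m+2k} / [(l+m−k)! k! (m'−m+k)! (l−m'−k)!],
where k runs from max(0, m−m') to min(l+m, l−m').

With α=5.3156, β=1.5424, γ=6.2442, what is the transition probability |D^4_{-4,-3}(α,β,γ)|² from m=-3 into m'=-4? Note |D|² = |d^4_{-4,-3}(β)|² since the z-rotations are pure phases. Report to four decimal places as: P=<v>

P=0.0369

Split into d^4_{-4,-3}(β=1.5424) × two z-phases.
With c≡cos(β/2)=0.717075 and s≡sin(β/2)=0.696996, N=[1·40320·1·5040]^{1/2}=14255.272709
Admissible k: 1..1 (factorial args all ≥0)
  k=1: (−1)^0·14255.2727/(5040)·0.7171^7·0.6970^1 = +0.192188
d^4_{-4,-3}(1.5424) = +0.192188
|D^4_{-4,-3}|² = |d^4_{-4,-3}(β)|² = (+0.192188)² = 0.036936 (the z-rotation phases have unit modulus)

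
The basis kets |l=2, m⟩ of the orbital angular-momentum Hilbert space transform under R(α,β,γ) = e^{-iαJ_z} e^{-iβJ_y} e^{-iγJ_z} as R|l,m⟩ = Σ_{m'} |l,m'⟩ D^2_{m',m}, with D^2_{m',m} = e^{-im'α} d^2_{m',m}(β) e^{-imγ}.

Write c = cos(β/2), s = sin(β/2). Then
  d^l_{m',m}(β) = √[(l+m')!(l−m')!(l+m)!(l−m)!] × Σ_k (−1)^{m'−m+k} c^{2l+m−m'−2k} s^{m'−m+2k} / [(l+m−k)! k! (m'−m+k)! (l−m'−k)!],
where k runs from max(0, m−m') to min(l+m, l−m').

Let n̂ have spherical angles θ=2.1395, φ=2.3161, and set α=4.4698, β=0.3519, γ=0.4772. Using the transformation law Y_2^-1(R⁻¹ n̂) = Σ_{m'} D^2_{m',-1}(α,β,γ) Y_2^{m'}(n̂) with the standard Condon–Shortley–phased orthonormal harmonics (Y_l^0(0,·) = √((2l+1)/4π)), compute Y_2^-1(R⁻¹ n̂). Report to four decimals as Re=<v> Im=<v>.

Re=0.2801 Im=-0.2623

Need the full column D^2_{m',-1} for m'=−2..2 at α=4.4698, β=0.3519, γ=0.4772.
cos(β/2)=0.984561, sin(β/2)=0.175044
d^2_{-2,-1}: single k=1 term ⇒ +0.334121;  D = -0.334110+0.002666i
d^2_{-1,-1}: k∈[0..1] ⇒ +0.939658 -0.089104 = +0.850554;  D = +0.197724-0.827253i
d^2_{0,-1}: k∈[0..1] ⇒ -0.409213 +0.012935 = -0.396278;  D = -0.352008-0.182008i
d^2_{1,-1}: k∈[0..1] ⇒ +0.089104 -0.000939 = +0.088165;  D = -0.058121+0.066296i
d^2_{2,-1}: single k=0 term ⇒ -0.010561;  D = +0.006036+0.008666i
Y_2^{m'}(θ=2.1395,φ=2.3161) and Σ D·Y over m':
  (-0.3341+0.0027i)·(-0.0220+0.2734i)  (+0.1977-0.8273i)·(+0.2377+0.2576i)  (-0.3520-0.1820i)·(-0.0410+0.0000i)  (-0.0581+0.0663i)·(-0.2377+0.2576i)  (+0.0060+0.0087i)·(-0.0220-0.2734i)
Y_2^-1(R⁻¹ n̂) = +0.280138-0.262251i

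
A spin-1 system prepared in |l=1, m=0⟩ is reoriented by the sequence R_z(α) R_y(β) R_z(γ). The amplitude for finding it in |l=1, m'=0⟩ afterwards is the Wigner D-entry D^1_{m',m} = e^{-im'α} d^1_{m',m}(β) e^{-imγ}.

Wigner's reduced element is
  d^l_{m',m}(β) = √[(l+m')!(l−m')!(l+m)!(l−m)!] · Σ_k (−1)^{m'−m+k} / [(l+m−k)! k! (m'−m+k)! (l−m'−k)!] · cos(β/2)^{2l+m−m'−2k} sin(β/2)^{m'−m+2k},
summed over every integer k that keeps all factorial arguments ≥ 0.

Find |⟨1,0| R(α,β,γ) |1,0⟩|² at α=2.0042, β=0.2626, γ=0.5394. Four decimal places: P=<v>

P=0.9326

Split into d^1_{0,0}(β=0.2626) × two z-phases.
Half-angle: c=0.991393, s=0.130923. N=√(1·1·1·1)=1.000000
Admissible k: 0..1 (factorial args all ≥0)
  k=0: (−1)^0·1.0000/(1)·0.9914^2·0.1309^0 = +0.982859
  k=1: (−1)^1·1.0000/(1)·0.9914^0·0.1309^2 = -0.017141
d^1_{0,0}(0.2626) = +0.982859 -0.017141 = +0.965718
|D^1_{0,0}|² = |d^1_{0,0}(β)|² = (+0.965718)² = 0.932612 (the z-rotation phases have unit modulus)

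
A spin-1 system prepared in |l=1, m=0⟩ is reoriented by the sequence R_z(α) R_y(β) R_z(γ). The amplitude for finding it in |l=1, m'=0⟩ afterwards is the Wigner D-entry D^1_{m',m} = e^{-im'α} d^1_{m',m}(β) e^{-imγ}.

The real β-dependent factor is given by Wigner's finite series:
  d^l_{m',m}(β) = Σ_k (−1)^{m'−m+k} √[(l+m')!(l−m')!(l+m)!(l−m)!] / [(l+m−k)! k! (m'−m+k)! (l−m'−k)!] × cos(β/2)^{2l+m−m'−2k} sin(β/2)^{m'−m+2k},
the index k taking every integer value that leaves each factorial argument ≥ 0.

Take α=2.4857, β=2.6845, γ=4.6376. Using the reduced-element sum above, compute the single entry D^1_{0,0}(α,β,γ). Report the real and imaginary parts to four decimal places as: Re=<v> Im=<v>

Split into d^1_{0,0}(β=2.6845) × two z-phases.
With c≡cos(β/2)=0.226562 and s≡sin(β/2)=0.973997, N=[1·1·1·1]^{1/2}=1.000000
The bounds max(0,m−m')=0 and min(l+m,l−m')=1 give 2 terms
  k=0: (−1)^0·1.0000/(1)·0.2266^2·0.9740^0 = +0.051330
  k=1: (−1)^1·1.0000/(1)·0.2266^0·0.9740^2 = -0.948670
d^1_{0,0}(2.6845) = +0.051330 -0.948670 = -0.897339
Attach z-rotation phases: D = e^{-i(0)(2.4857)}·(-0.897339)·e^{-i(0)(4.6376)} = -0.897339+0.000000i

Re=-0.8973 Im=0.0000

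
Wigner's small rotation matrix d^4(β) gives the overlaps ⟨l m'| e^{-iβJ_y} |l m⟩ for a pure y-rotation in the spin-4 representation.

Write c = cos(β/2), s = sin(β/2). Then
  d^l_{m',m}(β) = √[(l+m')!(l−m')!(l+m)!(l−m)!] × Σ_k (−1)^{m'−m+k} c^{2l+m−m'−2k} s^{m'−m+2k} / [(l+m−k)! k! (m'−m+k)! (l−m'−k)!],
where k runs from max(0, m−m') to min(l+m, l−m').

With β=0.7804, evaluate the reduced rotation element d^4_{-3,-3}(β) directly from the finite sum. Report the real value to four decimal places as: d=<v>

d=-0.0985

d^4_{-3,-3}(β=0.7804) via Wigner's sum:
Half-angle: c=0.924833, s=0.380373. N=√(1·5040·1·5040)=5040.000000
Admissible k: 0..1 (factorial args all ≥0)
  k=0: (−1)^0·5040.0000/(5040)·0.9248^8·0.3804^0 = +0.535188
  k=1: (−1)^1·5040.0000/(720)·0.9248^6·0.3804^2 = -0.633721
d^4_{-3,-3}(0.7804) = +0.535188 -0.633721 = -0.098533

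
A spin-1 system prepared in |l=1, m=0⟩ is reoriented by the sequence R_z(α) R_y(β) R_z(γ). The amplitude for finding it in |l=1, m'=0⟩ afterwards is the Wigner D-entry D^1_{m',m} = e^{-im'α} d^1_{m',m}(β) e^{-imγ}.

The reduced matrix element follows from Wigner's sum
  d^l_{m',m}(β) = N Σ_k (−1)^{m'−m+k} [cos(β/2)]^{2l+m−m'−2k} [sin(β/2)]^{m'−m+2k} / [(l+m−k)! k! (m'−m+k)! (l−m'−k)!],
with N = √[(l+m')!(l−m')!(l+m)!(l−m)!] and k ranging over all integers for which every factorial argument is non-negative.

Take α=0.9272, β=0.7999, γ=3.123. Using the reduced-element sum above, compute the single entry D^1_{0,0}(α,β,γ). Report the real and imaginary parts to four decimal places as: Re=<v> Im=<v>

Re=0.6968 Im=0.0000

First d^1_{0,0}(β=0.7999), then the phase factors e^{-i(0)α} and e^{-i(0)γ}:
Half-angle: c=0.921080, s=0.389372. N=√(1·1·1·1)=1.000000
Admissible k: 0..1 (factorial args all ≥0)
  k=0: (−1)^0·1.0000/(1)·0.9211^2·0.3894^0 = +0.848389
  k=1: (−1)^1·1.0000/(1)·0.9211^0·0.3894^2 = -0.151611
d^1_{0,0}(0.7999) = +0.848389 -0.151611 = +0.696778
Attach z-rotation phases: D = e^{-i(0)(0.9272)}·(+0.696778)·e^{-i(0)(3.123)} = +0.696778+0.000000i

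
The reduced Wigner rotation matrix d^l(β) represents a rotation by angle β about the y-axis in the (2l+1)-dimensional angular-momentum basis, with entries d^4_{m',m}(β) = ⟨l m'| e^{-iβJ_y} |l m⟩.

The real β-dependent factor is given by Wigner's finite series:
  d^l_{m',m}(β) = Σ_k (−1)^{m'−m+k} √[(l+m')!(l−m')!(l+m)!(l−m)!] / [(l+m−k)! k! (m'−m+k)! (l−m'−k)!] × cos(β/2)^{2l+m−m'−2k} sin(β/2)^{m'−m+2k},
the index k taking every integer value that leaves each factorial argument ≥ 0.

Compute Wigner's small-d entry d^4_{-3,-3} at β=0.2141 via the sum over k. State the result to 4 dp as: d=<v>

d=0.8779

d^4_{-3,-3}(β=0.2141) via Wigner's sum:
Half-angle: c=0.994276, s=0.106846. N=√(1·5040·1·5040)=5040.000000
Admissible k: 0..1 (factorial args all ≥0)
  k=0: (−1)^0·5040.0000/(5040)·0.9943^8·0.1068^0 = +0.955112
  k=1: (−1)^1·5040.0000/(720)·0.9943^6·0.1068^2 = -0.077206
d^4_{-3,-3}(0.2141) = +0.955112 -0.077206 = +0.877906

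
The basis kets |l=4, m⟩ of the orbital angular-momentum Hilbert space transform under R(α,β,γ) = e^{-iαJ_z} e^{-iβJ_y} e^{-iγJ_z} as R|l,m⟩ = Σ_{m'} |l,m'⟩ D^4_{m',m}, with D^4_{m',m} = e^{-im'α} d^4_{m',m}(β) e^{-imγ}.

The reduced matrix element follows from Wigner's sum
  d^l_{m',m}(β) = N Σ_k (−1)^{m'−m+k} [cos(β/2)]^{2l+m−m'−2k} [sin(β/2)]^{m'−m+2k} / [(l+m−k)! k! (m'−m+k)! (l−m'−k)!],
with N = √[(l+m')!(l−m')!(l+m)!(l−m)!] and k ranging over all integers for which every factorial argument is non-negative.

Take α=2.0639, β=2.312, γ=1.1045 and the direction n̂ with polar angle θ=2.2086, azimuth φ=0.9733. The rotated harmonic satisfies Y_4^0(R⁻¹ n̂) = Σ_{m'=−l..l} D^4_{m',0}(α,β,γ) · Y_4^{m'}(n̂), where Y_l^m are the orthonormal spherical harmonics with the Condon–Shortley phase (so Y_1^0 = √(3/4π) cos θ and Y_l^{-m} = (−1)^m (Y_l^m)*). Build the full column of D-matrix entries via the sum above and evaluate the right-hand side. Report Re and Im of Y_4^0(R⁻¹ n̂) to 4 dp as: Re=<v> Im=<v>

Re=-0.3598 Im=0.0000

Need the full column D^4_{m',0} for m'=−4..4 at α=2.0639, β=2.312, γ=1.1045.
cos(β/2)=0.403004, sin(β/2)=0.915198
d^4_{-4,0}: single k=4 term ⇒ +0.154827;  D = -0.060523+0.142507i
d^4_{-3,0}: k∈[3..4] ⇒ +0.096417 -0.497241 = -0.400824;  D = -0.399148+0.036618i
d^4_{-2,0}: k∈[2..4] ⇒ +0.034041 -0.468152 +0.905379 = +0.471269;  D = -0.260073-0.393010i
d^4_{-1,0}: k∈[1..4] ⇒ +0.007066 -0.218653 +1.127637 -0.969239 = -0.053189;  D = +0.025178-0.046853i
d^4_{0,0}: k∈[0..4] ⇒ +0.000696 -0.057412 +0.666191 -1.526966 +0.492178 = -0.425313;  D = -0.425313+0.000000i
d^4_{1,0}: k∈[0..3] ⇒ -0.007066 +0.218653 -1.127637 +0.969239 = +0.053189;  D = -0.025178-0.046853i
d^4_{2,0}: k∈[0..2] ⇒ +0.034041 -0.468152 +0.905379 = +0.471269;  D = -0.260073+0.393010i
d^4_{3,0}: k∈[0..1] ⇒ -0.096417 +0.497241 = +0.400824;  D = +0.399148+0.036618i
d^4_{4,0}: single k=0 term ⇒ +0.154827;  D = -0.060523-0.142507i
Y_4^{m'}(θ=2.2086,φ=0.9733) and Σ D·Y over m':
  (-0.0605+0.1425i)·(-0.1347+0.1259i)  (-0.3991+0.0366i)·(+0.3770+0.0850i)  (-0.2601-0.3930i)·(-0.1174-0.2976i)  (+0.0252-0.0469i)·(+0.0660-0.0970i)  (-0.4253+0.0000i)·(-0.3424+0.0000i)  (-0.0252-0.0469i)·(-0.0660-0.0970i)  (-0.2601+0.3930i)·(-0.1174+0.2976i)  (+0.3991+0.0366i)·(-0.3770+0.0850i)  (-0.0605-0.1425i)·(-0.1347-0.1259i)
Y_4^0(R⁻¹ n̂) = -0.359765+0.000000i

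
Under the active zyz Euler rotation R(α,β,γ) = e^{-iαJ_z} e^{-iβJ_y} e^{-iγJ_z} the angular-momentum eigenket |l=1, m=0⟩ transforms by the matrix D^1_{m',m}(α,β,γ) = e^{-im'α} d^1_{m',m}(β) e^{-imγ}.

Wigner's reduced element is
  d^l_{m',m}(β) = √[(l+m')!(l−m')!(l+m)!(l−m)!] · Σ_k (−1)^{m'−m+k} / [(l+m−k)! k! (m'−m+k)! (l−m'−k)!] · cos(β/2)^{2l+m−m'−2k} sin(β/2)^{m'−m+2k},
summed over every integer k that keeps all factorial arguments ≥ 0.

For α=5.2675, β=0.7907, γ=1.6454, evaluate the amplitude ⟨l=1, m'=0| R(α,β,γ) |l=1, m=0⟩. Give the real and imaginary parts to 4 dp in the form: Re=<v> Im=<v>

First d^1_{0,0}(β=0.7907), then the phase factors e^{-i(0)α} and e^{-i(0)γ}:
With c≡cos(β/2)=0.922862 and s≡sin(β/2)=0.385131, N=[1·1·1·1]^{1/2}=1.000000
Admissible k: 0..1 (factorial args all ≥0)
  k=0: (−1)^0·1.0000/(1)·0.9229^2·0.3851^0 = +0.851674
  k=1: (−1)^1·1.0000/(1)·0.9229^0·0.3851^2 = -0.148326
d^1_{0,0}(0.7907) = +0.851674 -0.148326 = +0.703348
Attach z-rotation phases: D = e^{-i(0)(5.2675)}·(+0.703348)·e^{-i(0)(1.6454)} = +0.703348+0.000000i

Re=0.7033 Im=0.0000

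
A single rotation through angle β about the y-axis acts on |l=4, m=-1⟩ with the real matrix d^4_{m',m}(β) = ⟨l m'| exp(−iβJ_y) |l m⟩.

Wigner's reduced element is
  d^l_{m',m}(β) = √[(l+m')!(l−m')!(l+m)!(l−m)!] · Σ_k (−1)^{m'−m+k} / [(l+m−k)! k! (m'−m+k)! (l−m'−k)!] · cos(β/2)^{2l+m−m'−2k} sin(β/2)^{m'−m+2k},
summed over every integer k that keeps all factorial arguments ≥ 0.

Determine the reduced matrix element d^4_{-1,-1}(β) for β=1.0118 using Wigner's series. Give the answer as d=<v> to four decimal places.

d^4_{-1,-1}(β=1.0118) via Wigner's sum:
With c≡cos(β/2)=0.874739 and s≡sin(β/2)=0.484595, N=[6·120·6·120]^{1/2}=720.000000
The bounds max(0,m−m')=0 and min(l+m,l−m')=3 give 4 terms
  k=0: (−1)^0·720.0000/(720)·0.8747^8·0.4846^0 = +0.342789
  k=1: (−1)^1·720.0000/(48)·0.8747^6·0.4846^2 = -1.578043
  k=2: (−1)^2·720.0000/(24)·0.8747^4·0.4846^4 = +0.968612
  k=3: (−1)^3·720.0000/(72)·0.8747^2·0.4846^6 = -0.099090
d^4_{-1,-1}(1.0118) = +0.342789 -1.578043 +0.968612 -0.099090 = -0.365732

d=-0.3657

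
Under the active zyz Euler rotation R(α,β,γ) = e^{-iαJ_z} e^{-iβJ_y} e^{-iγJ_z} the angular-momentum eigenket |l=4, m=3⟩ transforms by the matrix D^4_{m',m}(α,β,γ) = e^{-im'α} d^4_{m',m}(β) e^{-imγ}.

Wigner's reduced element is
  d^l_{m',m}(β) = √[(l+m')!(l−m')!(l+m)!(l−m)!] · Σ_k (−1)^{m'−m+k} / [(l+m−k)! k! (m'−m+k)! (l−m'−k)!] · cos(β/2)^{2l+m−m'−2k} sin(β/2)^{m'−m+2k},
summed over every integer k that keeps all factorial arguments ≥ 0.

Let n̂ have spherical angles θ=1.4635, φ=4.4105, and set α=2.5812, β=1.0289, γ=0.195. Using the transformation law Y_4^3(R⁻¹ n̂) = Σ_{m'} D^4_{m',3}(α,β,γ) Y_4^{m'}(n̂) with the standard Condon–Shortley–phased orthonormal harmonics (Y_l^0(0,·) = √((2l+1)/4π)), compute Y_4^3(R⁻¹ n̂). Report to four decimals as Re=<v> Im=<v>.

Re=0.0192 Im=-0.1945

Need the full column D^4_{m',3} for m'=−4..4 at α=2.5812, β=1.0289, γ=0.195.
cos(β/2)=0.870563, sin(β/2)=0.492056
d^4_{-4,3}: single k=7 term ⇒ +0.017197;  D = -0.016351-0.005328i
d^4_{-3,3}: k∈[6..7] ⇒ +0.075299 -0.003437 = +0.071862;  D = +0.046040+0.055176i
d^4_{-2,3}: k∈[5..6] ⇒ +0.213629 -0.022749 = +0.190880;  D = -0.025688-0.189143i
d^4_{-1,3}: k∈[4..5] ⇒ +0.445430 -0.085381 = +0.360049;  D = -0.148588+0.327959i
d^4_{0,3}: k∈[3..4] ⇒ +0.704872 -0.225185 = +0.479687;  D = +0.399921-0.264883i
d^4_{1,3}: k∈[2..3] ⇒ +0.836570 -0.445430 = +0.391140;  D = -0.391022+0.009624i
d^4_{2,3}: k∈[1..2] ⇒ +0.697721 -0.668700 = +0.029021;  D = +0.024954+0.014816i
d^4_{3,3}: k∈[0..1] ⇒ +0.329916 -0.737785 = -0.407869;  D = +0.186396+0.362786i
d^4_{4,3}: single k=0 term ⇒ -0.527427;  D = +0.045184-0.525488i
Y_4^{m'}(θ=1.4635,φ=4.4105) and Σ D·Y over m':
  (-0.0164-0.0053i)·(+0.1536+0.4042i)  (+0.0460+0.0552i)·(+0.1037-0.0813i)  (-0.0257-0.1891i)·(+0.2504+0.1727i)  (-0.1486+0.3280i)·(+0.0437-0.1404i)  (+0.3999-0.2649i)·(+0.2814+0.0000i)  (-0.3910+0.0096i)·(-0.0437-0.1404i)  (+0.0250+0.0148i)·(+0.2504-0.1727i)  (+0.1864+0.3628i)·(-0.1037-0.0813i)  (+0.0452-0.5255i)·(+0.1536-0.4042i)
Y_4^3(R⁻¹ n̂) = +0.019200-0.194467i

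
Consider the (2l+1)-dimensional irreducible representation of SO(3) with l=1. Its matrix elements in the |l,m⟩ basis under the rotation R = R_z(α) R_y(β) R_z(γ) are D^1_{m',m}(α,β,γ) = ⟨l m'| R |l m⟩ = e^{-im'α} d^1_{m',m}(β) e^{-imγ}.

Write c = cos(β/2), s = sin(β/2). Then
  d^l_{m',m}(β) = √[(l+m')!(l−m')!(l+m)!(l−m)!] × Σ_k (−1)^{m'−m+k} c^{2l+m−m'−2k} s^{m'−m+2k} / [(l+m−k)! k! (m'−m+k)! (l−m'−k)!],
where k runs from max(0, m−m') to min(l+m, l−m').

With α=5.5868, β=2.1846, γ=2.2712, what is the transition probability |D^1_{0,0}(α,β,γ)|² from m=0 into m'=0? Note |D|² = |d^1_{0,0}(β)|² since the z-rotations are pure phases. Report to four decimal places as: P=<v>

P=0.3318

Split into d^1_{0,0}(β=2.1846) × two z-phases.
With c≡cos(β/2)=0.460445 and s≡sin(β/2)=0.887688, N=[1·1·1·1]^{1/2}=1.000000
The bounds max(0,m−m')=0 and min(l+m,l−m')=1 give 2 terms
  k=0: (−1)^0·1.0000/(1)·0.4604^2·0.8877^0 = +0.212010
  k=1: (−1)^1·1.0000/(1)·0.4604^0·0.8877^2 = -0.787990
d^1_{0,0}(2.1846) = +0.212010 -0.787990 = -0.575981
|D^1_{0,0}|² = |d^1_{0,0}(β)|² = (-0.575981)² = 0.331754 (the z-rotation phases have unit modulus)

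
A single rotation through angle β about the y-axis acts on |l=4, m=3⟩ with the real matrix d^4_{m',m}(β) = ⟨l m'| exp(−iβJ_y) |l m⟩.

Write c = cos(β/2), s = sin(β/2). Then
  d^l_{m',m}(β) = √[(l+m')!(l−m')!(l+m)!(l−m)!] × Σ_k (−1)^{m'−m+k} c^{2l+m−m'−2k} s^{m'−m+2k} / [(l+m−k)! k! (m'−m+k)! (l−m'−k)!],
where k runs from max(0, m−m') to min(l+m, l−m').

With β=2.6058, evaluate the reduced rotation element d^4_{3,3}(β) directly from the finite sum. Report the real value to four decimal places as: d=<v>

d=-0.0022

d^4_{3,3}(β=2.6058) via Wigner's sum:
With c≡cos(β/2)=0.264703 and s≡sin(β/2)=0.964330, N=[5040·1·5040·1]^{1/2}=5040.000000
k∈{0,1} keeps every argument non-negative
  k=0: (−1)^0·5040.0000/(5040)·0.2647^8·0.9643^0 = +0.000024
  k=1: (−1)^1·5040.0000/(720)·0.2647^6·0.9643^2 = -0.002239
d^4_{3,3}(2.6058) = +0.000024 -0.002239 = -0.002215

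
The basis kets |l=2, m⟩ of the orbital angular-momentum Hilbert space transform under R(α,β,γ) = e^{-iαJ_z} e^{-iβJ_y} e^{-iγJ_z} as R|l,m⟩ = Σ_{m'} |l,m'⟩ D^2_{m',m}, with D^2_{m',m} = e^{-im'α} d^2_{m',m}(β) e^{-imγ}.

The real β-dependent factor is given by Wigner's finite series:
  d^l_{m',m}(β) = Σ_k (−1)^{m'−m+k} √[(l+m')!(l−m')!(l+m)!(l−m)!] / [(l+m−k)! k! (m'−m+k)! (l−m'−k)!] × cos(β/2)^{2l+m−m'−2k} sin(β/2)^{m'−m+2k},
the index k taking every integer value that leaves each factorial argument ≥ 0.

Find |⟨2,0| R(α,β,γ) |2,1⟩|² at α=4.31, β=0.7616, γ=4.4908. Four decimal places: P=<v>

P=0.3742

D^2_{0,1}(4.31,0.7616,4.4908) = e^{-i·0·4.31}·d^2_{0,1}(0.7616)·e^{-i·1·4.4908}. Compute d first:
Half-angle: c=0.928368, s=0.371663. N=√(2·2·6·1)=4.898979
k: max(0,(1)−(0))=1 … min(2+(1),2−(0))=2
  k=1: (−1)^0·4.8990/(2)·0.9284^3·0.3717^1 = +0.728426
  k=2: (−1)^1·4.8990/(2)·0.9284^1·0.3717^3 = -0.116747
d^2_{0,1}(0.7616) = +0.728426 -0.116747 = +0.611679
|D^2_{0,1}|² = |d^2_{0,1}(β)|² = (+0.611679)² = 0.374151 (the z-rotation phases have unit modulus)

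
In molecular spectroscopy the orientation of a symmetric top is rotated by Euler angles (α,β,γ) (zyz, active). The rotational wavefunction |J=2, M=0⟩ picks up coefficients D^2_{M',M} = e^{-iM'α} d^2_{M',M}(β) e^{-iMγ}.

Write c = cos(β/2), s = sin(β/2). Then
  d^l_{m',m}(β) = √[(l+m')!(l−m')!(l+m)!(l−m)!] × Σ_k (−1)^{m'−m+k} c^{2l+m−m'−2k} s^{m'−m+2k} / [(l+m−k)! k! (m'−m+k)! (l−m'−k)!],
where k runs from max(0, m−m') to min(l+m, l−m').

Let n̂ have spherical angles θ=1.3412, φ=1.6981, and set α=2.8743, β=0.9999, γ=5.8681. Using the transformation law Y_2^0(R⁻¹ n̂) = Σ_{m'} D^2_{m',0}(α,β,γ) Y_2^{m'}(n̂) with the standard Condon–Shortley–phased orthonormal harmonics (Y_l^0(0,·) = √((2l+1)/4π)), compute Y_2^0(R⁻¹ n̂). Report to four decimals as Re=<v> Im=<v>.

Re=-0.1339 Im=0.0000

Need the full column D^2_{m',0} for m'=−2..2 at α=2.8743, β=0.9999, γ=5.8681.
cos(β/2)=0.877607, sin(β/2)=0.479382
d^2_{-2,0}: single k=2 term ⇒ +0.433549;  D = +0.373060-0.220886i
d^2_{-1,0}: k∈[1..2] ⇒ +0.793700 -0.236821 = +0.556880;  D = -0.537105+0.147084i
d^2_{0,0}: k∈[0..2] ⇒ +0.593198 -0.707982 +0.052811 = -0.061974;  D = -0.061974+0.000000i
d^2_{1,0}: k∈[0..1] ⇒ -0.793700 +0.236821 = -0.556880;  D = +0.537105+0.147084i
d^2_{2,0}: single k=0 term ⇒ +0.433549;  D = +0.373060+0.220886i
Y_2^{m'}(θ=1.3412,φ=1.6981) and Σ D·Y over m':
  (+0.3731-0.2209i)·(-0.3545+0.0923i)  (-0.5371+0.1471i)·(-0.0217-0.1698i)  (-0.0620+0.0000i)·(-0.2664+0.0000i)  (+0.5371+0.1471i)·(+0.0217-0.1698i)  (+0.3731+0.2209i)·(-0.3545-0.0923i)
Y_2^0(R⁻¹ n̂) = -0.133902+0.000000i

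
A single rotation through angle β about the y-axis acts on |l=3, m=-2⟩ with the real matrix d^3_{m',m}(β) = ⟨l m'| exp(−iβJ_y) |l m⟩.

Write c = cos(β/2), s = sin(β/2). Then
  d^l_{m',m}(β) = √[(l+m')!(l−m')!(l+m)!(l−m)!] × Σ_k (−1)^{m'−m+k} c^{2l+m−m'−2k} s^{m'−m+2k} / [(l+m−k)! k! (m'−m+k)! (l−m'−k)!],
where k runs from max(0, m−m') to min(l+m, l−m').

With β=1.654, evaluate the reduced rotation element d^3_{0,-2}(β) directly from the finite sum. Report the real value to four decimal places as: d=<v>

d=-0.1130

d^3_{0,-2}(β=1.654) via Wigner's sum:
Half-angle: c=0.677087, s=0.735903. N=√(6·6·1·120)=65.726707
k∈{0,1} keeps every argument non-negative
  k=0: (−1)^2·65.7267/(12)·0.6771^4·0.7359^2 = +0.623417
  k=1: (−1)^3·65.7267/(12)·0.6771^2·0.7359^4 = -0.736431
d^3_{0,-2}(1.654) = +0.623417 -0.736431 = -0.113014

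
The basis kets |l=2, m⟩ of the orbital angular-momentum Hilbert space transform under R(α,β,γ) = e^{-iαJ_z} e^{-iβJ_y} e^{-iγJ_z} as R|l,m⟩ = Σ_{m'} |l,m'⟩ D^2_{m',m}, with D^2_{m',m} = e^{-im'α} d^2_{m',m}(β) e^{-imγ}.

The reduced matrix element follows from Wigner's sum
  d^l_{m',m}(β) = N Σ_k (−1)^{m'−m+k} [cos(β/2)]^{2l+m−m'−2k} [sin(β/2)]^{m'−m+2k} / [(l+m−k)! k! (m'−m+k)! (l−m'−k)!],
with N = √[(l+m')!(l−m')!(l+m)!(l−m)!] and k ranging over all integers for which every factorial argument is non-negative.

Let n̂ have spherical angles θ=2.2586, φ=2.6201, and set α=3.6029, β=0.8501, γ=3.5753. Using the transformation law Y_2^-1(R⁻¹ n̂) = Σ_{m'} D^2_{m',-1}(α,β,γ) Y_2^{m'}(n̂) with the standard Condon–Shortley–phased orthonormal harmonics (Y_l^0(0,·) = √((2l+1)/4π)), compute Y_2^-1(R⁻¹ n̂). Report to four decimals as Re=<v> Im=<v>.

Re=0.0314 Im=0.0676

Need the full column D^2_{m',-1} for m'=−2..2 at α=3.6029, β=0.8501, γ=3.5753.
cos(β/2)=0.911018, sin(β/2)=0.412366
d^2_{-2,-1}: single k=1 term ⇒ +0.623583;  D = -0.132720-0.609296i
d^2_{-1,-1}: k∈[0..1] ⇒ +0.688824 -0.423391 = +0.265433;  D = +0.166030+0.207095i
d^2_{0,-1}: k∈[0..1] ⇒ -0.763730 +0.156478 = -0.607252;  D = +0.551029+0.255190i
d^2_{1,-1}: k∈[0..1] ⇒ +0.423391 -0.028916 = +0.394475;  D = +0.394325-0.010886i
d^2_{2,-1}: single k=0 term ⇒ -0.127763;  D = +0.112796-0.060006i
Y_2^{m'}(θ=2.2586,φ=2.6201) and Σ D·Y over m':
  (-0.1327-0.6093i)·(+0.1161+0.1992i)  (+0.1660+0.2071i)·(+0.3286+0.1888i)  (+0.5510+0.2552i)·(+0.0659+0.0000i)  (+0.3943-0.0109i)·(-0.3286+0.1888i)  (+0.1128-0.0600i)·(+0.1161-0.1992i)
Y_2^-1(R⁻¹ n̂) = +0.031397+0.067590i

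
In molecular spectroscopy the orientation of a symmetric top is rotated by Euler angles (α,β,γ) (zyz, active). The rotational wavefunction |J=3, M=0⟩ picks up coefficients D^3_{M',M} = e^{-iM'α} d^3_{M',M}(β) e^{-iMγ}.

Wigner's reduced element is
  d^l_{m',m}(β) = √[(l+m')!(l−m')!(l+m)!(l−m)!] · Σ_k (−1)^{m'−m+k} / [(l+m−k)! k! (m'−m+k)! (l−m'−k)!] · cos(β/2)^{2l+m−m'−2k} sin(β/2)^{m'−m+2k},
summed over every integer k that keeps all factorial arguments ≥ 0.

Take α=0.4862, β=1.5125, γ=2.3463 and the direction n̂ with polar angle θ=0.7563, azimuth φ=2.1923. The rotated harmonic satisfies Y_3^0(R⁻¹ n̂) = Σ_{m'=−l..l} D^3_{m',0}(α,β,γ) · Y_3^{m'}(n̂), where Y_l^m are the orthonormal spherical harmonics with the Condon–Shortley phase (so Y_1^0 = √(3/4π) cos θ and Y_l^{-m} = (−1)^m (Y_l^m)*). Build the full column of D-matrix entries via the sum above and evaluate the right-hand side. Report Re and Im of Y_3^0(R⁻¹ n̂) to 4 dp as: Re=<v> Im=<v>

Re=0.0558 Im=0.0000

Need the full column D^3_{m',0} for m'=−3..3 at α=0.4862, β=1.5125, γ=2.3463.
cos(β/2)=0.727414, sin(β/2)=0.686198
d^3_{-3,0}: single k=3 term ⇒ +0.556173;  D = +0.062270+0.552676i
d^3_{-2,0}: k∈[2..3] ⇒ +0.722084 -0.642574 = +0.079510;  D = +0.044789+0.065694i
d^3_{-1,0}: k∈[1..3] ⇒ +0.484116 -1.292429 +0.383373 = -0.424940;  D = -0.375696-0.198562i
d^3_{0,0}: k∈[0..3] ⇒ +0.148146 -1.186505 +1.055857 -0.104400 = -0.086901;  D = -0.086901+0.000000i
d^3_{1,0}: k∈[0..2] ⇒ -0.484116 +1.292429 -0.383373 = +0.424940;  D = +0.375696-0.198562i
d^3_{2,0}: k∈[0..1] ⇒ +0.722084 -0.642574 = +0.079510;  D = +0.044789-0.065694i
d^3_{3,0}: single k=0 term ⇒ -0.556173;  D = -0.062270+0.552676i
Y_3^{m'}(θ=0.7563,φ=2.1923) and Σ D·Y over m':
  (+0.0623+0.5527i)·(+0.1291-0.0390i)  (+0.0448+0.0657i)·(-0.1127+0.3314i)  (-0.3757-0.1986i)·(-0.2125-0.2967i)  (-0.0869+0.0000i)·(-0.0963+0.0000i)  (+0.3757-0.1986i)·(+0.2125-0.2967i)  (+0.0448-0.0657i)·(-0.1127-0.3314i)  (-0.0623+0.5527i)·(-0.1291-0.0390i)
Y_3^0(R⁻¹ n̂) = +0.055777+0.000000i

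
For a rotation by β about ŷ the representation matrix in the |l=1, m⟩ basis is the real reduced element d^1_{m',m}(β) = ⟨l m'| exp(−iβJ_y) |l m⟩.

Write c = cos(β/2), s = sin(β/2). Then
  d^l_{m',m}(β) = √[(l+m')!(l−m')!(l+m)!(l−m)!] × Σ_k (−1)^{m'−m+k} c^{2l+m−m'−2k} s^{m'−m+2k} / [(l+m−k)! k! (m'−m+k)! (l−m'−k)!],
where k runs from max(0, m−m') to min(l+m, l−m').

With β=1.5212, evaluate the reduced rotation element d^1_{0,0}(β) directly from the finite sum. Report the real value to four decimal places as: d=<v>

d=0.0496

d^1_{0,0}(β=1.5212) via Wigner's sum:
Half-angle: c=0.724423, s=0.689356. N=√(1·1·1·1)=1.000000
The bounds max(0,m−m')=0 and min(l+m,l−m')=1 give 2 terms
  k=0: (−1)^0·1.0000/(1)·0.7244^2·0.6894^0 = +0.524788
  k=1: (−1)^1·1.0000/(1)·0.7244^0·0.6894^2 = -0.475212
d^1_{0,0}(1.5212) = +0.524788 -0.475212 = +0.049576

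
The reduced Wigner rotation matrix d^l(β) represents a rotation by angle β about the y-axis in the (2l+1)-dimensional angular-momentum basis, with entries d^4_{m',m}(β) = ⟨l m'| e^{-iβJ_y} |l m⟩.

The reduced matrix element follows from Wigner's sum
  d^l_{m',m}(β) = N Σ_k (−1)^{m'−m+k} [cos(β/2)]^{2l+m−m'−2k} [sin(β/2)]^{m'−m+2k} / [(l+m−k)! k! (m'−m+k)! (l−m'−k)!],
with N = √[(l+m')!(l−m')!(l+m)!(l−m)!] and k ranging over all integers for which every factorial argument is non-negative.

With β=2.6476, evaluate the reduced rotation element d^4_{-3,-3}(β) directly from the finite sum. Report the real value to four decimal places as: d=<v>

d=-0.0014

d^4_{-3,-3}(β=2.6476) via Wigner's sum:
c=cos(2.6476/2)=0.244493, s=sin(2.6476/2)=0.969651; N=√[1·5040·1·5040]=5040.000000
k: max(0,(-3)−(-3))=0 … min(4+(-3),4−(-3))=1
  k=0: (−1)^0·5040.0000/(5040)·0.2445^8·0.9697^0 = +0.000013
  k=1: (−1)^1·5040.0000/(720)·0.2445^6·0.9697^2 = -0.001406
d^4_{-3,-3}(2.6476) = +0.000013 -0.001406 = -0.001393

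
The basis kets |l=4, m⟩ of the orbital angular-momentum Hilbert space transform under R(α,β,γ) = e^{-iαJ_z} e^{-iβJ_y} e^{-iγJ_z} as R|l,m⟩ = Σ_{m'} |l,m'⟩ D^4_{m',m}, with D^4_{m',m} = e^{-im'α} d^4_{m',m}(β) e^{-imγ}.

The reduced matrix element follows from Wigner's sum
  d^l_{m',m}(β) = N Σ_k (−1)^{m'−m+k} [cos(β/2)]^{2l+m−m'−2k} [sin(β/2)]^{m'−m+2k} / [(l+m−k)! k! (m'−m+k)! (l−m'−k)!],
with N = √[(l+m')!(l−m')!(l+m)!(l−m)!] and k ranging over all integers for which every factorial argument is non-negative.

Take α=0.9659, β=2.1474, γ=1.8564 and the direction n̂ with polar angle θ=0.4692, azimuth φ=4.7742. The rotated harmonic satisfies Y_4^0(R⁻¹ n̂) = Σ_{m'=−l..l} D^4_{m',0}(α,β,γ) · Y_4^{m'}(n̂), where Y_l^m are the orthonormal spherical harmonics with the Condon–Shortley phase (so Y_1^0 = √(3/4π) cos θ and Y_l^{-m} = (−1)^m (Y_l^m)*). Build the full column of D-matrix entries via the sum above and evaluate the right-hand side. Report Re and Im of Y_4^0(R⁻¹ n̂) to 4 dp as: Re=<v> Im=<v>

Re=-0.2341 Im=0.0000

Need the full column D^4_{m',0} for m'=−4..4 at α=0.9659, β=2.1474, γ=1.8564.
cos(β/2)=0.476875, sin(β/2)=0.878971
d^4_{-4,0}: single k=4 term ⇒ +0.258266;  D = -0.193823-0.170686i
d^4_{-3,0}: k∈[3..4] ⇒ +0.198158 -0.673211 = -0.475053;  D = +0.460994-0.114717i
d^4_{-2,0}: k∈[2..4] ⇒ +0.086198 -0.780922 +0.994897 = +0.300174;  D = -0.106025+0.280825i
d^4_{-1,0}: k∈[1..4] ⇒ +0.022046 -0.449380 +1.526699 -0.864453 = +0.234911;  D = +0.133588+0.193229i
d^4_{0,0}: k∈[0..4] ⇒ +0.002674 -0.145378 +1.111271 -1.677941 +0.356284 = -0.353090;  D = -0.353090+0.000000i
d^4_{1,0}: k∈[0..3] ⇒ -0.022046 +0.449380 -1.526699 +0.864453 = -0.234911;  D = -0.133588+0.193229i
d^4_{2,0}: k∈[0..2] ⇒ +0.086198 -0.780922 +0.994897 = +0.300174;  D = -0.106025-0.280825i
d^4_{3,0}: k∈[0..1] ⇒ -0.198158 +0.673211 = +0.475053;  D = -0.460994-0.114717i
d^4_{4,0}: single k=0 term ⇒ +0.258266;  D = -0.193823+0.170686i
Y_4^{m'}(θ=0.4692,φ=4.7742) and Σ D·Y over m':
  (-0.1938-0.1707i)·(+0.0179-0.0045i)  (+0.4610-0.1147i)·(-0.0190-0.1014i)  (-0.1060+0.2808i)·(-0.3101+0.0385i)  (+0.1336+0.1932i)·(+0.0303+0.4892i)  (-0.3531+0.0000i)·(+0.1359+0.0000i)  (-0.1336+0.1932i)·(-0.0303+0.4892i)  (-0.1060-0.2808i)·(-0.3101-0.0385i)  (-0.4610-0.1147i)·(+0.0190-0.1014i)  (-0.1938+0.1707i)·(+0.0179+0.0045i)
Y_4^0(R⁻¹ n̂) = -0.234149-0.000000i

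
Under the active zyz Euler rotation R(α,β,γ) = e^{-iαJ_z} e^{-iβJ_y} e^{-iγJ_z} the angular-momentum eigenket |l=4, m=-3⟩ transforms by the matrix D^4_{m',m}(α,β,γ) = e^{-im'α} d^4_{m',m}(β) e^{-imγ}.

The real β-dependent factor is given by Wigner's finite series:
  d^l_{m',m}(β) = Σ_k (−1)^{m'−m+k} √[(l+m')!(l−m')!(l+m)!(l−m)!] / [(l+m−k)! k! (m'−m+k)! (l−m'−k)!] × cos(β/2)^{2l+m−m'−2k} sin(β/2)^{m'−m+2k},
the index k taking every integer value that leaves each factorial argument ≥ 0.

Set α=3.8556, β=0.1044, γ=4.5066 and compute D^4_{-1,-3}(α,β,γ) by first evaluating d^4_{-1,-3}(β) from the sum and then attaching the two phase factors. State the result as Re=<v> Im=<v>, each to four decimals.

Re=0.0021 Im=-0.0212

Split into d^4_{-1,-3}(β=0.1044) × two z-phases.
With c≡cos(β/2)=0.998638 and s≡sin(β/2)=0.052176, N=[6·120·1·5040]^{1/2}=1904.940944
k∈{0,1} keeps every argument non-negative
  k=0: (−1)^2·1904.9409/(240)·0.9986^6·0.0522^2 = +0.021432
  k=1: (−1)^3·1904.9409/(144)·0.9986^4·0.0522^4 = -0.000098
d^4_{-1,-3}(0.1044) = +0.021432 -0.000098 = +0.021335
Attach z-rotation phases: D = e^{-i(-1)(3.8556)}·(+0.021335)·e^{-i(-3)(4.5066)} = +0.002059-0.021235i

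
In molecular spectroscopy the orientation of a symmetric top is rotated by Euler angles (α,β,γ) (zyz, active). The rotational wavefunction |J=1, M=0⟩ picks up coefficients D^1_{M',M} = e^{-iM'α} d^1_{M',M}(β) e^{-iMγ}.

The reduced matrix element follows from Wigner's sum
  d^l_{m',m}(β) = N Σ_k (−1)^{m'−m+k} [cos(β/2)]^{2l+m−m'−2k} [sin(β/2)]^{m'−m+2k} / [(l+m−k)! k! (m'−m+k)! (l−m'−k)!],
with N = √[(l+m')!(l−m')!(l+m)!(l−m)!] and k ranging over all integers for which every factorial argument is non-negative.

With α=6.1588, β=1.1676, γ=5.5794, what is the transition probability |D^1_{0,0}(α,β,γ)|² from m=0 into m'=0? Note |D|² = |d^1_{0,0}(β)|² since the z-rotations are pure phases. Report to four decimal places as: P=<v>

P=0.1539

D^1_{0,0}(6.1588,1.1676,5.5794) = e^{-i·0·6.1588}·d^1_{0,0}(1.1676)·e^{-i·0·5.5794}. Compute d first:
Half-angle: c=0.834374, s=0.551199. N=√(1·1·1·1)=1.000000
Admissible k: 0..1 (factorial args all ≥0)
  k=0: (−1)^0·1.0000/(1)·0.8344^2·0.5512^0 = +0.696180
  k=1: (−1)^1·1.0000/(1)·0.8344^0·0.5512^2 = -0.303820
d^1_{0,0}(1.1676) = +0.696180 -0.303820 = +0.392360
|D^1_{0,0}|² = |d^1_{0,0}(β)|² = (+0.392360)² = 0.153947 (the z-rotation phases have unit modulus)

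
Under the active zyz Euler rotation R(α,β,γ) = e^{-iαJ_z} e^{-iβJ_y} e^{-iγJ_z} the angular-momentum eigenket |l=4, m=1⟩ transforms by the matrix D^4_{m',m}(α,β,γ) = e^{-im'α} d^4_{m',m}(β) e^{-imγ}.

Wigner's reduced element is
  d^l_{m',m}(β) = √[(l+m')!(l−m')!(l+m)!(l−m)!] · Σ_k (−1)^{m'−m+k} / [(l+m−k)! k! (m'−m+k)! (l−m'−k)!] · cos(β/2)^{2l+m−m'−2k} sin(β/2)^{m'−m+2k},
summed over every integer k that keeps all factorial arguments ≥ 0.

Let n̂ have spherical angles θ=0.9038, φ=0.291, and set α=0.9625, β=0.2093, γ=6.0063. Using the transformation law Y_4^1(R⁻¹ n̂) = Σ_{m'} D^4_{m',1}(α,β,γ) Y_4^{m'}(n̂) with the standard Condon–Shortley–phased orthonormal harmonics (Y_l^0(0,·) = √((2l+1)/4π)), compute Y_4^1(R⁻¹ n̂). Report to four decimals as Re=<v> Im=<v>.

Need the full column D^4_{m',1} for m'=−4..4 at α=0.9625, β=0.2093, γ=6.0063.
cos(β/2)=0.994529, sin(β/2)=0.104459
d^4_{-4,1}: single k=5 term ⇒ +0.000092;  D = -0.000051-0.000076i
d^4_{-3,1}: k∈[4..5] ⇒ +0.001541 -0.000010 = +0.001531;  D = -0.001530-0.000035i
d^4_{-2,1}: k∈[3..5] ⇒ +0.015683 -0.000260 +0.000001 = +0.015424;  D = -0.009101+0.012454i
d^4_{-1,1}: k∈[2..5] ⇒ +0.105584 -0.003494 +0.000019 -0.000000 = +0.102109;  D = +0.033224+0.096552i
d^4_{0,1}: k∈[1..4] ⇒ +0.449556 -0.029757 +0.000328 -0.000001 = +0.420127;  D = +0.404125+0.114846i
d^4_{1,1}: k∈[0..3] ⇒ +0.957062 -0.158376 +0.003494 -0.000013 = +0.802168;  D = +0.620902-0.507892i
d^4_{2,1}: k∈[0..2] ⇒ -0.426486 +0.023525 -0.000173 = -0.403134;  D = +0.031139+0.401930i
d^4_{3,1}: k∈[0..1] ⇒ +0.083805 -0.001541 = +0.082264;  D = -0.070937-0.041656i
d^4_{4,1}: single k=0 term ⇒ -0.008299;  D = +0.007538-0.003471i
Y_4^{m'}(θ=0.9038,φ=0.291) and Σ D·Y over m':
  (-0.0001-0.0001i)·(+0.0667-0.1549i)  (-0.0015-0.0000i)·(+0.2413-0.2878i)  (-0.0091+0.0125i)·(+0.2896-0.1906i)  (+0.0332+0.0966i)·(-0.0707+0.0212i)  (+0.4041+0.1148i)·(-0.3549+0.0000i)  (+0.6209-0.5079i)·(+0.0707+0.0212i)  (+0.0311+0.4019i)·(+0.2896+0.1906i)  (-0.0709-0.0417i)·(-0.2413-0.2878i)  (+0.0075-0.0035i)·(+0.0667+0.1549i)
Y_4^1(R⁻¹ n̂) = -0.155214+0.089863i

Re=-0.1552 Im=0.0899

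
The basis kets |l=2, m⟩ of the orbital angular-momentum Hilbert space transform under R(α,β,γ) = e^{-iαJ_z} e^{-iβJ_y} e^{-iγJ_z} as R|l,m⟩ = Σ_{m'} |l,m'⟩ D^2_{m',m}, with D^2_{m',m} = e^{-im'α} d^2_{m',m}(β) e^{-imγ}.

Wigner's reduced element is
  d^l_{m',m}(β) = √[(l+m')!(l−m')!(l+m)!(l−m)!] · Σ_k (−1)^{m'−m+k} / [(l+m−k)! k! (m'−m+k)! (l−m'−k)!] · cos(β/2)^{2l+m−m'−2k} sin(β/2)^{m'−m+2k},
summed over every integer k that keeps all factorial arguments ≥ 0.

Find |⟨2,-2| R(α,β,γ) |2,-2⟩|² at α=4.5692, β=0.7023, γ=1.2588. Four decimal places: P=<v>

P=0.6043

D^2_{-2,-2}(4.5692,0.7023,1.2588) = e^{-i·-2·4.5692}·d^2_{-2,-2}(0.7023)·e^{-i·-2·1.2588}. Compute d first:
Half-angle: c=0.938978, s=0.343978. N=√(1·24·1·24)=24.000000
The bounds max(0,m−m')=0 and min(l+m,l−m')=0 give 1 term
  k=0: (−1)^0·24.0000/(24)·0.9390^4·0.3440^0 = +0.777358
d^2_{-2,-2}(0.7023) = +0.777358
|D^2_{-2,-2}|² = |d^2_{-2,-2}(β)|² = (+0.777358)² = 0.604286 (the z-rotation phases have unit modulus)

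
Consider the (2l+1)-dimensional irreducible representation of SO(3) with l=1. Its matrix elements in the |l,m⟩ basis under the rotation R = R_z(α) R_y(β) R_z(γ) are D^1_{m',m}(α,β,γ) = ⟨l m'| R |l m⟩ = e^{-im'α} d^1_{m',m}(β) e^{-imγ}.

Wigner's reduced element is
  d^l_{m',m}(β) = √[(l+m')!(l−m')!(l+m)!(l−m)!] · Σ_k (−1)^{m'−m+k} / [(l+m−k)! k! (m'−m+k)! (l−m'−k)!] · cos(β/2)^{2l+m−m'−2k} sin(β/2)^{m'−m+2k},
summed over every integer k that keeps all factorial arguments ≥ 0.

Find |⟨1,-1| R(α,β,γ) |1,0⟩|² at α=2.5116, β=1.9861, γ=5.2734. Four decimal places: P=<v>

First d^1_{-1,0}(β=1.9861), then the phase factors e^{-i(-1)α} and e^{-i(0)γ}:
With c≡cos(β/2)=0.546137 and s≡sin(β/2)=0.837696, N=[1·2·1·1]^{1/2}=1.414214
k∈{1} keeps every argument non-negative
  k=1: (−1)^0·1.4142/(1)·0.5461^1·0.8377^1 = +0.646998
d^1_{-1,0}(1.9861) = +0.646998
|D^1_{-1,0}|² = |d^1_{-1,0}(β)|² = (+0.646998)² = 0.418607 (the z-rotation phases have unit modulus)

P=0.4186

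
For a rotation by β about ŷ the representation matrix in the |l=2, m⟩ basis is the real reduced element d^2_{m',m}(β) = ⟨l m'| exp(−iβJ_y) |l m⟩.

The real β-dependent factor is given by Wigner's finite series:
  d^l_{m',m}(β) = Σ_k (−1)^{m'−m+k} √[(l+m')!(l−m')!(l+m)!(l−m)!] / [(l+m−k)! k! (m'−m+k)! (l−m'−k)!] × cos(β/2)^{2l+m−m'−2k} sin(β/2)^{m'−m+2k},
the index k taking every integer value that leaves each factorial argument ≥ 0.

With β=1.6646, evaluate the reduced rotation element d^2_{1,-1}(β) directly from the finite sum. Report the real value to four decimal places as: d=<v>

d=0.4444

d^2_{1,-1}(β=1.6646) via Wigner's sum:
c=cos(1.6646/2)=0.673177, s=sin(1.6646/2)=0.739482; N=√[6·1·1·6]=6.000000
Admissible k: 0..1 (factorial args all ≥0)
  k=0: (−1)^2·6.0000/(2)·0.6732^2·0.7395^2 = +0.743420
  k=1: (−1)^3·6.0000/(6)·0.6732^0·0.7395^4 = -0.299026
d^2_{1,-1}(1.6646) = +0.743420 -0.299026 = +0.444394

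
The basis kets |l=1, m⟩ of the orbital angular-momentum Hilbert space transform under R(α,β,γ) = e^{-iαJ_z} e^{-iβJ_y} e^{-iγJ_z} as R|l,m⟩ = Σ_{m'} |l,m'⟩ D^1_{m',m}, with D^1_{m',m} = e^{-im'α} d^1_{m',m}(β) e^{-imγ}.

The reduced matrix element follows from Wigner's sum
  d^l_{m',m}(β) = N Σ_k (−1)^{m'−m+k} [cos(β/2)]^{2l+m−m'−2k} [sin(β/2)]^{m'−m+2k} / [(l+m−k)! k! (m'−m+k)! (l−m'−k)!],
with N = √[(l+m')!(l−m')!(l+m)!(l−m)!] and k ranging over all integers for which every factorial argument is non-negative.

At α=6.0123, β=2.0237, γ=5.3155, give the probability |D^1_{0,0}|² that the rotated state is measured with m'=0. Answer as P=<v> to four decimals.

P=0.1915

D^1_{0,0}(6.0123,2.0237,5.3155) = e^{-i·0·6.0123}·d^1_{0,0}(2.0237)·e^{-i·0·5.3155}. Compute d first:
With c≡cos(β/2)=0.530293 and s≡sin(β/2)=0.847814, N=[1·1·1·1]^{1/2}=1.000000
k∈{0,1} keeps every argument non-negative
  k=0: (−1)^0·1.0000/(1)·0.5303^2·0.8478^0 = +0.281211
  k=1: (−1)^1·1.0000/(1)·0.5303^0·0.8478^2 = -0.718789
d^1_{0,0}(2.0237) = +0.281211 -0.718789 = -0.437578
|D^1_{0,0}|² = |d^1_{0,0}(β)|² = (-0.437578)² = 0.191475 (the z-rotation phases have unit modulus)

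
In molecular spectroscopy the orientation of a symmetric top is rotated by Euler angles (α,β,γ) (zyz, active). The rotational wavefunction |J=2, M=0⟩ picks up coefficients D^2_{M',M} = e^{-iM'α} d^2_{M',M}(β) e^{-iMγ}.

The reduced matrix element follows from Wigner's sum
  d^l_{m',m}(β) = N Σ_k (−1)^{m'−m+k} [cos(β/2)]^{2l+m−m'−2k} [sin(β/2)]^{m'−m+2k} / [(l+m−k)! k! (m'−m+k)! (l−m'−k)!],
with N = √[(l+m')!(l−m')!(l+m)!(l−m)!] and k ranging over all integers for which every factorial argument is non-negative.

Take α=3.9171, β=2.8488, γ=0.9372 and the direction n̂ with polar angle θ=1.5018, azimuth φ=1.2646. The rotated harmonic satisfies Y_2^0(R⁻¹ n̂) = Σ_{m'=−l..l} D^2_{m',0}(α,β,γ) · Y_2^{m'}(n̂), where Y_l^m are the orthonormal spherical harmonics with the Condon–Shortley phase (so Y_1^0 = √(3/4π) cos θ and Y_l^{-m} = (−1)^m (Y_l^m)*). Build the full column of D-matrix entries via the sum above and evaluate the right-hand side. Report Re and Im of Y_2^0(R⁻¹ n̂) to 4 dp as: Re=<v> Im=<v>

Need the full column D^2_{m',0} for m'=−2..2 at α=3.9171, β=2.8488, γ=0.9372.
cos(β/2)=0.145874, sin(β/2)=0.989303
d^2_{-2,0}: single k=2 term ⇒ +0.051014;  D = +0.001009+0.051004i
d^2_{-1,0}: k∈[1..2] ⇒ +0.007522 -0.345973 = -0.338450;  D = +0.241676+0.236942i
d^2_{0,0}: k∈[0..2] ⇒ +0.000453 -0.083306 +0.957894 = +0.875042;  D = +0.875042+0.000000i
d^2_{1,0}: k∈[0..1] ⇒ -0.007522 +0.345973 = +0.338450;  D = -0.241676+0.236942i
d^2_{2,0}: single k=0 term ⇒ +0.051014;  D = +0.001009-0.051004i
Y_2^{m'}(θ=1.5018,φ=1.2646) and Σ D·Y over m':
  (+0.0010+0.0510i)·(-0.3146-0.2210i)  (+0.2417+0.2369i)·(+0.0160-0.0507i)  (+0.8750+0.0000i)·(-0.3109+0.0000i)  (-0.2417+0.2369i)·(-0.0160-0.0507i)  (+0.0010-0.0510i)·(-0.3146+0.2210i)
Y_2^0(R⁻¹ n̂) = -0.218388+0.000000i

Re=-0.2184 Im=0.0000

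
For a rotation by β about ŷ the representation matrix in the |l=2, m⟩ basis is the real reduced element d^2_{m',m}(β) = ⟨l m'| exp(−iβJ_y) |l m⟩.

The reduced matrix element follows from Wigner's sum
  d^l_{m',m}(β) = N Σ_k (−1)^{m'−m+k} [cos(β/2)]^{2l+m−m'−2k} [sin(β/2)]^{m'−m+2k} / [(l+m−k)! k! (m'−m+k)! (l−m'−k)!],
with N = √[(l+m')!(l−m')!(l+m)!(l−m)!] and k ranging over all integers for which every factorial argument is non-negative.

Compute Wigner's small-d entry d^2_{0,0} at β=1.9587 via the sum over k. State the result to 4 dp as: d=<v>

d=-0.2854

d^2_{0,0}(β=1.9587) via Wigner's sum:
c=cos(1.9587/2)=0.557562, s=sin(1.9587/2)=0.830135; N=√[2·2·2·2]=4.000000
k∈{0,1,2} keeps every argument non-negative
  k=0: (−1)^0·4.0000/(4)·0.5576^4·0.8301^0 = +0.096644
  k=1: (−1)^1·4.0000/(1)·0.5576^2·0.8301^2 = -0.856928
  k=2: (−1)^2·4.0000/(4)·0.5576^0·0.8301^4 = +0.474892
d^2_{0,0}(1.9587) = +0.096644 -0.856928 +0.474892 = -0.285392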